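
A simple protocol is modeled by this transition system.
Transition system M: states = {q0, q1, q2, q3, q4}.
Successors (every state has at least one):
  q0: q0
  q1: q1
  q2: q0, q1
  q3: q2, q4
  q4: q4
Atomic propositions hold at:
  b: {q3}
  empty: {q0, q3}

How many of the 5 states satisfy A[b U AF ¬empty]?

Sat(¬empty) = {q1, q2, q4}
AF ¬empty: least fixpoint, start Z0 = {q1, q2, q4}, add states with every successor in Z. Z1 = {q1, q2, q3, q4}; fixed.
Sat(AF ¬empty) = {q1, q2, q3, q4}
A[b U AF ¬empty]: least fixpoint, start Z0 = Sat(AF ¬empty) = {q1, q2, q3, q4}, add states in Sat(b) with every successor in Z. Already a fixed point.
Sat(A[b U AF ¬empty]) = {q1, q2, q3, q4}
|Sat(A[b U AF ¬empty])| = |{q1, q2, q3, q4}| = 4.

4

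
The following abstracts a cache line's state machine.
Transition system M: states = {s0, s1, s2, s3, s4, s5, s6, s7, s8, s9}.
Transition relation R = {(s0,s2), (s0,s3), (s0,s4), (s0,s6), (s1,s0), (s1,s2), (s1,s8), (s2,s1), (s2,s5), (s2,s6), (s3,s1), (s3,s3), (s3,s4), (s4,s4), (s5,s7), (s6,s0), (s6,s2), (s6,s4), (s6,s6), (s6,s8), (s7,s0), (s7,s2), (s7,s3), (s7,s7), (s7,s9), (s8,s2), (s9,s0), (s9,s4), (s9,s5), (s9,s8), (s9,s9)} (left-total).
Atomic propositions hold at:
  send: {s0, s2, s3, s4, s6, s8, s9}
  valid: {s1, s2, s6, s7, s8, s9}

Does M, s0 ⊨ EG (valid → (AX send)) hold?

Yes

Sat(AX send) = {s : every successor in {s0, s2, s3, s4, s6, s8, s9}} = {s0, s1, s4, s6, s8}
Sat(valid → (AX send)) = {s0, s1, s3, s4, s5, s6, s8}
EG (valid → (AX send)): greatest fixpoint, start Z0 = {s0, s1, s3, s4, s5, s6, s8}, keep only states in Sat with some successor in Z. Z1 = {s0, s1, s3, s4, s6}; fixed.
Sat(EG (valid → (AX send))) = {s0, s1, s3, s4, s6}
s0 ∈ Sat(EG (valid → (AX send))) = {s0, s1, s3, s4, s6}, so the formula holds at s0.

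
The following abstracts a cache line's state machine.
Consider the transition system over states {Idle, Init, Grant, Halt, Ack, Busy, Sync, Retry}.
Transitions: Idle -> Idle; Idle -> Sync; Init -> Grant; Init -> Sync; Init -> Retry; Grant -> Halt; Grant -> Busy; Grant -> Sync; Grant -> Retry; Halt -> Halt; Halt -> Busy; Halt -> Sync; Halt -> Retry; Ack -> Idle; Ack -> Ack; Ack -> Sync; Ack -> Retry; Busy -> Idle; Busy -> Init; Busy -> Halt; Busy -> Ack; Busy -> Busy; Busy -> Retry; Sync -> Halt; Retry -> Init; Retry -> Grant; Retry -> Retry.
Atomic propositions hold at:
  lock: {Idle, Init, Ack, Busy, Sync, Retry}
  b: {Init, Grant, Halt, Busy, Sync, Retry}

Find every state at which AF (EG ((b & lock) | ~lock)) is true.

Sat(b & lock) = {Init, Busy, Sync, Retry}
Sat(~lock) = {Grant, Halt}
Sat((b & lock) | ~lock) = {Init, Grant, Halt, Busy, Sync, Retry}
EG ((b & lock) | ~lock): greatest fixpoint, start Z0 = {Init, Grant, Halt, Busy, Sync, Retry}, keep only states in Sat with some successor in Z. Already a fixed point.
Sat(EG ((b & lock) | ~lock)) = {Init, Grant, Halt, Busy, Sync, Retry}
AF (EG ((b & lock) | ~lock)): least fixpoint, start Z0 = {Init, Grant, Halt, Busy, Sync, Retry}, add states with every successor in Z. Already a fixed point.
Sat(AF (EG ((b & lock) | ~lock))) = {Init, Grant, Halt, Busy, Sync, Retry}

{Init, Grant, Halt, Busy, Sync, Retry}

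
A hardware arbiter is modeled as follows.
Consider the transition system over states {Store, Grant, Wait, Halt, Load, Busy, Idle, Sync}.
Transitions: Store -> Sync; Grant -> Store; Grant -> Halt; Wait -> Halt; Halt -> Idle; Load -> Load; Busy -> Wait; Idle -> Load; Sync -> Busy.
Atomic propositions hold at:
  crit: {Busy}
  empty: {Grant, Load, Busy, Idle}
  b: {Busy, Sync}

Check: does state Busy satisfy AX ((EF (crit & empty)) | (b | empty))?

No

Sat(crit & empty) = {Busy}
EF (crit & empty): least fixpoint, start Z0 = {Busy}, add states with some successor in Z. Z1 = {Busy, Sync}; Z2 = {Store, Busy, Sync}; Z3 = {Store, Grant, Busy, Sync}; fixed.
Sat(EF (crit & empty)) = {Store, Grant, Busy, Sync}
Sat(b | empty) = {Grant, Load, Busy, Idle, Sync}
Sat((EF (crit & empty)) | (b | empty)) = {Store, Grant, Load, Busy, Idle, Sync}
Sat(AX ((EF (crit & empty)) | (b | empty))) = {s : every successor in {Store, Grant, Load, Busy, Idle, Sync}} = {Store, Halt, Load, Idle, Sync}
Busy ∉ Sat(AX ((EF (crit & empty)) | (b | empty))) = {Store, Halt, Load, Idle, Sync}, so the formula does not hold at Busy.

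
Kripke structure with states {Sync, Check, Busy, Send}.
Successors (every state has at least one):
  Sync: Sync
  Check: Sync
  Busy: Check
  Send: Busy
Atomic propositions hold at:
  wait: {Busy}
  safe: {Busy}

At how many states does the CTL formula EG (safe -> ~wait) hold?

2

Sat(~wait) = {Sync, Check, Send}
Sat(safe -> ~wait) = {Sync, Check, Send}
EG (safe -> ~wait): greatest fixpoint, start Z0 = {Sync, Check, Send}, keep only states in Sat with some successor in Z. Z1 = {Sync, Check}; fixed.
Sat(EG (safe -> ~wait)) = {Sync, Check}
|Sat(EG (safe -> ~wait))| = |{Sync, Check}| = 2.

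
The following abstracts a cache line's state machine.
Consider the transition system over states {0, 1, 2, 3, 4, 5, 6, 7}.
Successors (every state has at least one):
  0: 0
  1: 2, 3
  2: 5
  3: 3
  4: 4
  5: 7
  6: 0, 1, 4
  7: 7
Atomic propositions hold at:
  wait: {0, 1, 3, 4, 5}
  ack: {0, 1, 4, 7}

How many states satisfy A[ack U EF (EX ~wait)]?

Sat(~wait) = {2, 6, 7}
Sat(EX ~wait) = {s : some successor in {2, 6, 7}} = {1, 5, 7}
EF (EX ~wait): least fixpoint, start Z0 = {1, 5, 7}, add states with some successor in Z. Z1 = {1, 2, 5, 6, 7}; fixed.
Sat(EF (EX ~wait)) = {1, 2, 5, 6, 7}
A[ack U EF (EX ~wait)]: least fixpoint, start Z0 = Sat(EF (EX ~wait)) = {1, 2, 5, 6, 7}, add states in Sat(ack) with every successor in Z. Already a fixed point.
Sat(A[ack U EF (EX ~wait)]) = {1, 2, 5, 6, 7}
|Sat(A[ack U EF (EX ~wait)])| = |{1, 2, 5, 6, 7}| = 5.

5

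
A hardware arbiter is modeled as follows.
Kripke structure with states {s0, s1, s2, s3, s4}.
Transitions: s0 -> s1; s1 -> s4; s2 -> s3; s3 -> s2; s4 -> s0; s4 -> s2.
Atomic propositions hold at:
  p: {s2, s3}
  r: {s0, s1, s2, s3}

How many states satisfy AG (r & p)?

Sat(r & p) = {s2, s3}
AG (r & p): greatest fixpoint, start Z0 = {s2, s3}, keep only states in Sat with every successor in Z. Already a fixed point.
Sat(AG (r & p)) = {s2, s3}
|Sat(AG (r & p))| = |{s2, s3}| = 2.

2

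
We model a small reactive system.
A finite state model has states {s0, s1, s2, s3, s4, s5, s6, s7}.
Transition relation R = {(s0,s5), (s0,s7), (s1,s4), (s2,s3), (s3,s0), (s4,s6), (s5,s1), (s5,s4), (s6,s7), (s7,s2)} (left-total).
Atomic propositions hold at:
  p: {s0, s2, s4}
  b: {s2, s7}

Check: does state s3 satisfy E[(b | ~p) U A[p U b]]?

No

Sat(~p) = {s1, s3, s5, s6, s7}
Sat(b | ~p) = {s1, s2, s3, s5, s6, s7}
A[p U b]: least fixpoint, start Z0 = Sat(b) = {s2, s7}, add states in Sat(p) with every successor in Z. Already a fixed point.
Sat(A[p U b]) = {s2, s7}
E[(b | ~p) U A[p U b]]: least fixpoint, start Z0 = Sat(A[p U b]) = {s2, s7}, add states in Sat(b | ~p) with some successor in Z. Z1 = {s2, s6, s7}; fixed.
Sat(E[(b | ~p) U A[p U b]]) = {s2, s6, s7}
s3 ∉ Sat(E[(b | ~p) U A[p U b]]) = {s2, s6, s7}, so the formula does not hold at s3.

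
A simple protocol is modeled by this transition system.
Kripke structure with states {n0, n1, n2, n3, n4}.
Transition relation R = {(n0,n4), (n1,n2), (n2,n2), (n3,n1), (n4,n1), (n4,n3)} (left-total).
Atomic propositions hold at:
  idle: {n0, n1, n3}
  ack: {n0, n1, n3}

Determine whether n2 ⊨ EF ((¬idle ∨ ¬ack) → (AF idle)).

Sat(¬idle) = {n2, n4}
Sat(¬ack) = {n2, n4}
Sat(¬idle ∨ ¬ack) = {n2, n4}
AF idle: least fixpoint, start Z0 = {n0, n1, n3}, add states with every successor in Z. Z1 = {n0, n1, n3, n4}; fixed.
Sat(AF idle) = {n0, n1, n3, n4}
Sat((¬idle ∨ ¬ack) → (AF idle)) = {n0, n1, n3, n4}
EF ((¬idle ∨ ¬ack) → (AF idle)): least fixpoint, start Z0 = {n0, n1, n3, n4}, add states with some successor in Z. Already a fixed point.
Sat(EF ((¬idle ∨ ¬ack) → (AF idle))) = {n0, n1, n3, n4}
n2 ∉ Sat(EF ((¬idle ∨ ¬ack) → (AF idle))) = {n0, n1, n3, n4}, so the formula does not hold at n2.

No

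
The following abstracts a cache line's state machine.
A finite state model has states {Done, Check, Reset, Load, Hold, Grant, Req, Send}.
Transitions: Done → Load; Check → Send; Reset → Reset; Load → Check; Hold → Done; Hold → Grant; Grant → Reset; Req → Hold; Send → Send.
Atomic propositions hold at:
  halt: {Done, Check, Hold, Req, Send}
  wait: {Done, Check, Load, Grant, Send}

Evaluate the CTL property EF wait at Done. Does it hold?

Yes

EF wait: least fixpoint, start Z0 = {Done, Check, Load, Grant, Send}, add states with some successor in Z. Z1 = {Done, Check, Load, Hold, Grant, Send}; Z2 = {Done, Check, Load, Hold, Grant, Req, Send}; fixed.
Sat(EF wait) = {Done, Check, Load, Hold, Grant, Req, Send}
Done ∈ Sat(EF wait) = {Done, Check, Load, Hold, Grant, Req, Send}, so the formula holds at Done.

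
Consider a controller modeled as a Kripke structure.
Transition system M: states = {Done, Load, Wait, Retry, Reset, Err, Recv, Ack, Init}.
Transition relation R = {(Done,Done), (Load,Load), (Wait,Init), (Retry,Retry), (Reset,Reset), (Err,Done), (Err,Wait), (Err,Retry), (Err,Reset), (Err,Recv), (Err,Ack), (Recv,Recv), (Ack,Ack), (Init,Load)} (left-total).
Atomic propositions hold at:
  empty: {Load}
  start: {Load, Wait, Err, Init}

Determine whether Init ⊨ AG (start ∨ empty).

Yes

Sat(start ∨ empty) = {Load, Wait, Err, Init}
AG (start ∨ empty): greatest fixpoint, start Z0 = {Load, Wait, Err, Init}, keep only states in Sat with every successor in Z. Z1 = {Load, Wait, Init}; fixed.
Sat(AG (start ∨ empty)) = {Load, Wait, Init}
Init ∈ Sat(AG (start ∨ empty)) = {Load, Wait, Init}, so the formula holds at Init.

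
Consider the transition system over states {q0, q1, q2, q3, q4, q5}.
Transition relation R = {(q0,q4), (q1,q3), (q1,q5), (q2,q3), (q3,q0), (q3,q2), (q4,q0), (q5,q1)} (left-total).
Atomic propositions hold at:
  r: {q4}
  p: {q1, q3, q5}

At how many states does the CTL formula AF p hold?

4

AF p: least fixpoint, start Z0 = {q1, q3, q5}, add states with every successor in Z. Z1 = {q1, q2, q3, q5}; fixed.
Sat(AF p) = {q1, q2, q3, q5}
|Sat(AF p)| = |{q1, q2, q3, q5}| = 4.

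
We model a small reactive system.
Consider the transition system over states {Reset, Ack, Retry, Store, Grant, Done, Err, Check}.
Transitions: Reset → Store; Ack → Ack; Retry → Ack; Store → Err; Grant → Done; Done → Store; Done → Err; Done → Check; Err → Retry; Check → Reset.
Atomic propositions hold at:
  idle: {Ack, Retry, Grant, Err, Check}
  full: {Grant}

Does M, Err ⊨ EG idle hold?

EG idle: greatest fixpoint, start Z0 = {Ack, Retry, Grant, Err, Check}, keep only states in Sat with some successor in Z. Z1 = {Ack, Retry, Err}; fixed.
Sat(EG idle) = {Ack, Retry, Err}
Err ∈ Sat(EG idle) = {Ack, Retry, Err}, so the formula holds at Err.

Yes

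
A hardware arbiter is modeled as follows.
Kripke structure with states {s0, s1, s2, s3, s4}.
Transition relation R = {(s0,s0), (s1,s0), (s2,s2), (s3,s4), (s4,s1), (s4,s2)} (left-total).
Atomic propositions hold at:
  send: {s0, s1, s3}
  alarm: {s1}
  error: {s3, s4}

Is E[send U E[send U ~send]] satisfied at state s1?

Sat(~send) = {s2, s4}
E[send U ~send]: least fixpoint, start Z0 = Sat(~send) = {s2, s4}, add states in Sat(send) with some successor in Z. Z1 = {s2, s3, s4}; fixed.
Sat(E[send U ~send]) = {s2, s3, s4}
E[send U E[send U ~send]]: least fixpoint, start Z0 = Sat(E[send U ~send]) = {s2, s3, s4}, add states in Sat(send) with some successor in Z. Already a fixed point.
Sat(E[send U E[send U ~send]]) = {s2, s3, s4}
s1 ∉ Sat(E[send U E[send U ~send]]) = {s2, s3, s4}, so the formula does not hold at s1.

No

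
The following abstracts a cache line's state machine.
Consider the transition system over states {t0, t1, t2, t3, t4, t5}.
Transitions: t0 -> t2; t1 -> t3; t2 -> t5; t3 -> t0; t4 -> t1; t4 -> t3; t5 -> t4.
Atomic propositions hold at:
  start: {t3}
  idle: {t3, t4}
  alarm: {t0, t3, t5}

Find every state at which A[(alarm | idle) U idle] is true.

Sat(alarm | idle) = {t0, t3, t4, t5}
A[(alarm | idle) U idle]: least fixpoint, start Z0 = Sat(idle) = {t3, t4}, add states in Sat(alarm | idle) with every successor in Z. Z1 = {t3, t4, t5}; fixed.
Sat(A[(alarm | idle) U idle]) = {t3, t4, t5}

{t3, t4, t5}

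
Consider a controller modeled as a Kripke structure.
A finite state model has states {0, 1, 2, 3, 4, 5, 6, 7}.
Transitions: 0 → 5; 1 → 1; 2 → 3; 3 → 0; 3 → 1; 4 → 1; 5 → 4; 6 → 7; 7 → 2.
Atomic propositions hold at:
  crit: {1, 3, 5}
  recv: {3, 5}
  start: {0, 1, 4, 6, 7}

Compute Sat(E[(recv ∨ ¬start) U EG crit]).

{1, 2, 3}

Sat(¬start) = {2, 3, 5}
Sat(recv ∨ ¬start) = {2, 3, 5}
EG crit: greatest fixpoint, start Z0 = {1, 3, 5}, keep only states in Sat with some successor in Z. Z1 = {1, 3}; fixed.
Sat(EG crit) = {1, 3}
E[(recv ∨ ¬start) U EG crit]: least fixpoint, start Z0 = Sat(EG crit) = {1, 3}, add states in Sat(recv ∨ ¬start) with some successor in Z. Z1 = {1, 2, 3}; fixed.
Sat(E[(recv ∨ ¬start) U EG crit]) = {1, 2, 3}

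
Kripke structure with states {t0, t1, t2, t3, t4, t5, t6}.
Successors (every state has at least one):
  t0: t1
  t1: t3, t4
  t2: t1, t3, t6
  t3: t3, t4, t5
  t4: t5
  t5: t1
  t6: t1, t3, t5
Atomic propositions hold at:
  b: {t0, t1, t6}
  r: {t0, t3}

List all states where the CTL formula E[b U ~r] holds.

{t0, t1, t2, t4, t5, t6}

Sat(~r) = {t1, t2, t4, t5, t6}
E[b U ~r]: least fixpoint, start Z0 = Sat(~r) = {t1, t2, t4, t5, t6}, add states in Sat(b) with some successor in Z. Z1 = {t0, t1, t2, t4, t5, t6}; fixed.
Sat(E[b U ~r]) = {t0, t1, t2, t4, t5, t6}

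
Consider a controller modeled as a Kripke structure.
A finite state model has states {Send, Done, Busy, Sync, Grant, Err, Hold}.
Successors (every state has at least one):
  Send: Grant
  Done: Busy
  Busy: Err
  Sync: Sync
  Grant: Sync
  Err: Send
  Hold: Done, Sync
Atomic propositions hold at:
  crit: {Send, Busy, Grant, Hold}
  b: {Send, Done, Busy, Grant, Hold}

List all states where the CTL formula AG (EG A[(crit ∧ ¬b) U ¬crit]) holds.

{Sync}

Sat(¬b) = {Sync, Err}
Sat(crit ∧ ¬b) = ∅
Sat(¬crit) = {Done, Sync, Err}
A[(crit ∧ ¬b) U ¬crit]: least fixpoint, start Z0 = Sat(¬crit) = {Done, Sync, Err}, add states in Sat(crit ∧ ¬b) with every successor in Z. Already a fixed point.
Sat(A[(crit ∧ ¬b) U ¬crit]) = {Done, Sync, Err}
EG A[(crit ∧ ¬b) U ¬crit]: greatest fixpoint, start Z0 = {Done, Sync, Err}, keep only states in Sat with some successor in Z. Z1 = {Sync}; fixed.
Sat(EG A[(crit ∧ ¬b) U ¬crit]) = {Sync}
AG (EG A[(crit ∧ ¬b) U ¬crit]): greatest fixpoint, start Z0 = {Sync}, keep only states in Sat with every successor in Z. Already a fixed point.
Sat(AG (EG A[(crit ∧ ¬b) U ¬crit])) = {Sync}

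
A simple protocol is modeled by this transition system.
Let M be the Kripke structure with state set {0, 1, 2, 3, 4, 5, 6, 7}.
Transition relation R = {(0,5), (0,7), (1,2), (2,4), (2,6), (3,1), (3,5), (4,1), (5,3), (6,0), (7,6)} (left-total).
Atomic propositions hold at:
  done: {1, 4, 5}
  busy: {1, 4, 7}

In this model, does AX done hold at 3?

Yes

Sat(AX done) = {s : every successor in {1, 4, 5}} = {3, 4}
3 ∈ Sat(AX done) = {3, 4}, so the formula holds at 3.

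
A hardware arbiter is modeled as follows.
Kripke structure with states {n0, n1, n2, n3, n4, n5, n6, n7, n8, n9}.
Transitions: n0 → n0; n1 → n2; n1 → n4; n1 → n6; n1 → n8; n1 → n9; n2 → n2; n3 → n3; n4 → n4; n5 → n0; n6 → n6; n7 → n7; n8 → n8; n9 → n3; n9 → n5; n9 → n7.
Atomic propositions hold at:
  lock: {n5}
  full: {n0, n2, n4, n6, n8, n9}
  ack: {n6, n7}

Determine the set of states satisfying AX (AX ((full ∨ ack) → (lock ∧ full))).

{n3}

Sat(full ∨ ack) = {n0, n2, n4, n6, n7, n8, n9}
Sat(lock ∧ full) = ∅
Sat((full ∨ ack) → (lock ∧ full)) = {n1, n3, n5}
Sat(AX ((full ∨ ack) → (lock ∧ full))) = {s : every successor in {n1, n3, n5}} = {n3}
Sat(AX (AX ((full ∨ ack) → (lock ∧ full)))) = {s : every successor in {n3}} = {n3}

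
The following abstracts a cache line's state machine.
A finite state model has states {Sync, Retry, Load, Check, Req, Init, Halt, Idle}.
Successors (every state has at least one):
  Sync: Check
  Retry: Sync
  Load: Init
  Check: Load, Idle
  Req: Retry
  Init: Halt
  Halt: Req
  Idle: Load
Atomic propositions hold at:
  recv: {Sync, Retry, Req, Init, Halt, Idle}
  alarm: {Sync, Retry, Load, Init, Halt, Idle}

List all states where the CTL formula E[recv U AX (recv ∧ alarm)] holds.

Sat(recv ∧ alarm) = {Sync, Retry, Init, Halt, Idle}
Sat(AX (recv ∧ alarm)) = {s : every successor in {Sync, Retry, Init, Halt, Idle}} = {Retry, Load, Req, Init}
E[recv U AX (recv ∧ alarm)]: least fixpoint, start Z0 = Sat(AX (recv ∧ alarm)) = {Retry, Load, Req, Init}, add states in Sat(recv) with some successor in Z. Z1 = {Retry, Load, Req, Init, Halt, Idle}; fixed.
Sat(E[recv U AX (recv ∧ alarm)]) = {Retry, Load, Req, Init, Halt, Idle}

{Retry, Load, Req, Init, Halt, Idle}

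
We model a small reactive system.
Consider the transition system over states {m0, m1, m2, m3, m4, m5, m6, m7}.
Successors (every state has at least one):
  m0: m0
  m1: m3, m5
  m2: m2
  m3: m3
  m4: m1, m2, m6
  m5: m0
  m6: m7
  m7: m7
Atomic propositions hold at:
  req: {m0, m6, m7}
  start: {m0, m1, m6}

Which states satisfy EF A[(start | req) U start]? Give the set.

{m0, m1, m4, m5, m6}

Sat(start | req) = {m0, m1, m6, m7}
A[(start | req) U start]: least fixpoint, start Z0 = Sat(start) = {m0, m1, m6}, add states in Sat(start | req) with every successor in Z. Already a fixed point.
Sat(A[(start | req) U start]) = {m0, m1, m6}
EF A[(start | req) U start]: least fixpoint, start Z0 = {m0, m1, m6}, add states with some successor in Z. Z1 = {m0, m1, m4, m5, m6}; fixed.
Sat(EF A[(start | req) U start]) = {m0, m1, m4, m5, m6}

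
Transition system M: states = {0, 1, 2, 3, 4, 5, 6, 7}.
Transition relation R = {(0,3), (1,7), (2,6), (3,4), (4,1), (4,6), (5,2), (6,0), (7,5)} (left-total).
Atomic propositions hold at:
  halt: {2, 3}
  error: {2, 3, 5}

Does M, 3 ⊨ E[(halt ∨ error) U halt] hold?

Sat(halt ∨ error) = {2, 3, 5}
E[(halt ∨ error) U halt]: least fixpoint, start Z0 = Sat(halt) = {2, 3}, add states in Sat(halt ∨ error) with some successor in Z. Z1 = {2, 3, 5}; fixed.
Sat(E[(halt ∨ error) U halt]) = {2, 3, 5}
3 ∈ Sat(E[(halt ∨ error) U halt]) = {2, 3, 5}, so the formula holds at 3.

Yes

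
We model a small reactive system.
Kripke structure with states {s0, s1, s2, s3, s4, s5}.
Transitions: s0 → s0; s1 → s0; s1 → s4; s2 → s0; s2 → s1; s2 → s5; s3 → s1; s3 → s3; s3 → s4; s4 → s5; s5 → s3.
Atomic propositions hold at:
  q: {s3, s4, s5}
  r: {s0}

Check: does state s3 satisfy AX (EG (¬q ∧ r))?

Sat(¬q) = {s0, s1, s2}
Sat(¬q ∧ r) = {s0}
EG (¬q ∧ r): greatest fixpoint, start Z0 = {s0}, keep only states in Sat with some successor in Z. Already a fixed point.
Sat(EG (¬q ∧ r)) = {s0}
Sat(AX (EG (¬q ∧ r))) = {s : every successor in {s0}} = {s0}
s3 ∉ Sat(AX (EG (¬q ∧ r))) = {s0}, so the formula does not hold at s3.

No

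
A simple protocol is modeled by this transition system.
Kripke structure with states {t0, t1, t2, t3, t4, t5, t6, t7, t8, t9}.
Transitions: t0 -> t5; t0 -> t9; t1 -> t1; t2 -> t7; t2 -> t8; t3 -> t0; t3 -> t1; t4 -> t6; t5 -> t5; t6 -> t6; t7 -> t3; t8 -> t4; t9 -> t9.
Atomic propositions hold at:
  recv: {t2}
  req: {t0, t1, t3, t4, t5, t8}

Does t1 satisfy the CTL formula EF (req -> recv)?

Sat(req -> recv) = {t2, t6, t7, t9}
EF (req -> recv): least fixpoint, start Z0 = {t2, t6, t7, t9}, add states with some successor in Z. Z1 = {t0, t2, t4, t6, t7, t9}; Z2 = {t0, t2, t3, t4, t6, t7, t8, t9}; fixed.
Sat(EF (req -> recv)) = {t0, t2, t3, t4, t6, t7, t8, t9}
t1 ∉ Sat(EF (req -> recv)) = {t0, t2, t3, t4, t6, t7, t8, t9}, so the formula does not hold at t1.

No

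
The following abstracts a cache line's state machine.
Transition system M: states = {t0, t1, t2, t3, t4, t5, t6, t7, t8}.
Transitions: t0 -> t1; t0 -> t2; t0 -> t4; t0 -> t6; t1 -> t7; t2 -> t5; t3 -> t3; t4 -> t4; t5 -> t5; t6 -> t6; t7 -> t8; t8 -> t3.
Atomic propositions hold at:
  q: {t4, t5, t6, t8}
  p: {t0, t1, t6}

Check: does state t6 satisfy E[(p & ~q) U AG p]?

Yes

Sat(~q) = {t0, t1, t2, t3, t7}
Sat(p & ~q) = {t0, t1}
AG p: greatest fixpoint, start Z0 = {t0, t1, t6}, keep only states in Sat with every successor in Z. Z1 = {t6}; fixed.
Sat(AG p) = {t6}
E[(p & ~q) U AG p]: least fixpoint, start Z0 = Sat(AG p) = {t6}, add states in Sat(p & ~q) with some successor in Z. Z1 = {t0, t6}; fixed.
Sat(E[(p & ~q) U AG p]) = {t0, t6}
t6 ∈ Sat(E[(p & ~q) U AG p]) = {t0, t6}, so the formula holds at t6.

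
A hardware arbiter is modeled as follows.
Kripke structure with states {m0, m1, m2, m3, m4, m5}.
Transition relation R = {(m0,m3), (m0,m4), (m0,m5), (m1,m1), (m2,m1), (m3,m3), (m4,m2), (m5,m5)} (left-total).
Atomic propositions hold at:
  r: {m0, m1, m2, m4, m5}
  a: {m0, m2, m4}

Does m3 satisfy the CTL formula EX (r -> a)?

Sat(r -> a) = {m0, m2, m3, m4}
Sat(EX (r -> a)) = {s : some successor in {m0, m2, m3, m4}} = {m0, m3, m4}
m3 ∈ Sat(EX (r -> a)) = {m0, m3, m4}, so the formula holds at m3.

Yes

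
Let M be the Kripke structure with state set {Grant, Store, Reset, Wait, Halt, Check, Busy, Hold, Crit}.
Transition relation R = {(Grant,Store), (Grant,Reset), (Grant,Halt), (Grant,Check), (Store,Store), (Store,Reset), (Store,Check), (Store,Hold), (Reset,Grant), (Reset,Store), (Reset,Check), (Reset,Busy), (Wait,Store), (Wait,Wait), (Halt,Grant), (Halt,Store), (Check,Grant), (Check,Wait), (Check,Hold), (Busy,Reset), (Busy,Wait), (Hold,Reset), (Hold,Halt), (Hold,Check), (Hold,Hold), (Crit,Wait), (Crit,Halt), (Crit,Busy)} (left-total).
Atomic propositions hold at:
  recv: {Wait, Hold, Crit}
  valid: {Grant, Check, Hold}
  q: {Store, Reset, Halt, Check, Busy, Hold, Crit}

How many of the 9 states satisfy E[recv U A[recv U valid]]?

3

A[recv U valid]: least fixpoint, start Z0 = Sat(valid) = {Grant, Check, Hold}, add states in Sat(recv) with every successor in Z. Already a fixed point.
Sat(A[recv U valid]) = {Grant, Check, Hold}
E[recv U A[recv U valid]]: least fixpoint, start Z0 = Sat(A[recv U valid]) = {Grant, Check, Hold}, add states in Sat(recv) with some successor in Z. Already a fixed point.
Sat(E[recv U A[recv U valid]]) = {Grant, Check, Hold}
|Sat(E[recv U A[recv U valid]])| = |{Grant, Check, Hold}| = 3.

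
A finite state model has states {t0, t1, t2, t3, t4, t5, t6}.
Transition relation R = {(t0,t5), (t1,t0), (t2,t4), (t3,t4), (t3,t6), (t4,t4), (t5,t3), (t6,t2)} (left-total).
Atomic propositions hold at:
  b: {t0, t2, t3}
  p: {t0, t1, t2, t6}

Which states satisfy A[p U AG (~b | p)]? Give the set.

{t2, t4, t6}

Sat(~b) = {t1, t4, t5, t6}
Sat(~b | p) = {t0, t1, t2, t4, t5, t6}
AG (~b | p): greatest fixpoint, start Z0 = {t0, t1, t2, t4, t5, t6}, keep only states in Sat with every successor in Z. Z1 = {t0, t1, t2, t4, t6}; Z2 = {t1, t2, t4, t6}; Z3 = {t2, t4, t6}; fixed.
Sat(AG (~b | p)) = {t2, t4, t6}
A[p U AG (~b | p)]: least fixpoint, start Z0 = Sat(AG (~b | p)) = {t2, t4, t6}, add states in Sat(p) with every successor in Z. Already a fixed point.
Sat(A[p U AG (~b | p)]) = {t2, t4, t6}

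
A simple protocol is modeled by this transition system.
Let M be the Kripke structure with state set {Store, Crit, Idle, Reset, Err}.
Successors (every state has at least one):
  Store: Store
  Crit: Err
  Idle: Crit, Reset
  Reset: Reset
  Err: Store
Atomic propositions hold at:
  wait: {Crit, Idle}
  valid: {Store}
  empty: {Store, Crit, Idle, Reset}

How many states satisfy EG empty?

3

EG empty: greatest fixpoint, start Z0 = {Store, Crit, Idle, Reset}, keep only states in Sat with some successor in Z. Z1 = {Store, Idle, Reset}; fixed.
Sat(EG empty) = {Store, Idle, Reset}
|Sat(EG empty)| = |{Store, Idle, Reset}| = 3.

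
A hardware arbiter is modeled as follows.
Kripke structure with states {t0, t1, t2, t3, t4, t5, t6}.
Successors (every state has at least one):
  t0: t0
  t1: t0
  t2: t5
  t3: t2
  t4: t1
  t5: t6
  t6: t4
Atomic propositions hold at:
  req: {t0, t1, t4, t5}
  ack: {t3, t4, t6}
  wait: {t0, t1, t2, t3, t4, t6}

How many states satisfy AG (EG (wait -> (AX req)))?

6

Sat(AX req) = {s : every successor in {t0, t1, t4, t5}} = {t0, t1, t2, t4, t6}
Sat(wait -> (AX req)) = {t0, t1, t2, t4, t5, t6}
EG (wait -> (AX req)): greatest fixpoint, start Z0 = {t0, t1, t2, t4, t5, t6}, keep only states in Sat with some successor in Z. Already a fixed point.
Sat(EG (wait -> (AX req))) = {t0, t1, t2, t4, t5, t6}
AG (EG (wait -> (AX req))): greatest fixpoint, start Z0 = {t0, t1, t2, t4, t5, t6}, keep only states in Sat with every successor in Z. Already a fixed point.
Sat(AG (EG (wait -> (AX req)))) = {t0, t1, t2, t4, t5, t6}
|Sat(AG (EG (wait -> (AX req))))| = |{t0, t1, t2, t4, t5, t6}| = 6.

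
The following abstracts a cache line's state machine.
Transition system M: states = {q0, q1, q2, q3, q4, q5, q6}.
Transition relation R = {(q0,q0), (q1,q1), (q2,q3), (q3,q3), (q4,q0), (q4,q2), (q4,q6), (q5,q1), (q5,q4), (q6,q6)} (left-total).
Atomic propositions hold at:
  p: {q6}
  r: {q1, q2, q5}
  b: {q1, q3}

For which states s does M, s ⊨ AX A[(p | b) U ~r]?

Sat(p | b) = {q1, q3, q6}
Sat(~r) = {q0, q3, q4, q6}
A[(p | b) U ~r]: least fixpoint, start Z0 = Sat(~r) = {q0, q3, q4, q6}, add states in Sat(p | b) with every successor in Z. Already a fixed point.
Sat(A[(p | b) U ~r]) = {q0, q3, q4, q6}
Sat(AX A[(p | b) U ~r]) = {s : every successor in {q0, q3, q4, q6}} = {q0, q2, q3, q6}

{q0, q2, q3, q6}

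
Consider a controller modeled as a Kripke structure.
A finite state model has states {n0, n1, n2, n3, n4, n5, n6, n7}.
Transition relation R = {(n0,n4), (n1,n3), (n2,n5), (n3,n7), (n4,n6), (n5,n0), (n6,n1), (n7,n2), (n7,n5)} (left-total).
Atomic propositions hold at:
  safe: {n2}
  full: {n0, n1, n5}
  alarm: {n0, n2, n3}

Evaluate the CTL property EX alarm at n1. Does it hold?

Yes

Sat(EX alarm) = {s : some successor in {n0, n2, n3}} = {n1, n5, n7}
n1 ∈ Sat(EX alarm) = {n1, n5, n7}, so the formula holds at n1.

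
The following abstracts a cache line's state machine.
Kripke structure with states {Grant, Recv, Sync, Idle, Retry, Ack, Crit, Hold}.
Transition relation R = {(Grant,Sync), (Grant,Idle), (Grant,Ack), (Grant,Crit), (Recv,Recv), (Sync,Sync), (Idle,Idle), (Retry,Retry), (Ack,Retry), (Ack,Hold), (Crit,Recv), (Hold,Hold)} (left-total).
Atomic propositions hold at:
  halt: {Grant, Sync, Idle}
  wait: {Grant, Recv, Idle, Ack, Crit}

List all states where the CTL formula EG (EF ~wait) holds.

{Grant, Sync, Retry, Ack, Hold}

Sat(~wait) = {Sync, Retry, Hold}
EF ~wait: least fixpoint, start Z0 = {Sync, Retry, Hold}, add states with some successor in Z. Z1 = {Grant, Sync, Retry, Ack, Hold}; fixed.
Sat(EF ~wait) = {Grant, Sync, Retry, Ack, Hold}
EG (EF ~wait): greatest fixpoint, start Z0 = {Grant, Sync, Retry, Ack, Hold}, keep only states in Sat with some successor in Z. Already a fixed point.
Sat(EG (EF ~wait)) = {Grant, Sync, Retry, Ack, Hold}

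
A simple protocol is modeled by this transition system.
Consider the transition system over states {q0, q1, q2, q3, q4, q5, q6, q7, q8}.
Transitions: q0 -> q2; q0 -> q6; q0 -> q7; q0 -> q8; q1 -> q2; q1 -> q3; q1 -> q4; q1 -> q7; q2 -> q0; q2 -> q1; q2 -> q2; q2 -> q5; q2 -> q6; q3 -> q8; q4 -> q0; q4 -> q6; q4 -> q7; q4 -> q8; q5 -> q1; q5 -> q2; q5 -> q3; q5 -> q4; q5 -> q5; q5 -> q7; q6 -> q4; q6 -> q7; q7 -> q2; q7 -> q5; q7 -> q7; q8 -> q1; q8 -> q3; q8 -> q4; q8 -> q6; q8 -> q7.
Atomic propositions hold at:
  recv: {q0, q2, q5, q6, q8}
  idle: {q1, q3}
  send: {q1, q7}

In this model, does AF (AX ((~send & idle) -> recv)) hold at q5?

Sat(~send) = {q0, q2, q3, q4, q5, q6, q8}
Sat(~send & idle) = {q3}
Sat((~send & idle) -> recv) = {q0, q1, q2, q4, q5, q6, q7, q8}
Sat(AX ((~send & idle) -> recv)) = {s : every successor in {q0, q1, q2, q4, q5, q6, q7, q8}} = {q0, q2, q3, q4, q6, q7}
AF (AX ((~send & idle) -> recv)): least fixpoint, start Z0 = {q0, q2, q3, q4, q6, q7}, add states with every successor in Z. Z1 = {q0, q1, q2, q3, q4, q6, q7}; Z2 = {q0, q1, q2, q3, q4, q6, q7, q8}; fixed.
Sat(AF (AX ((~send & idle) -> recv))) = {q0, q1, q2, q3, q4, q6, q7, q8}
q5 ∉ Sat(AF (AX ((~send & idle) -> recv))) = {q0, q1, q2, q3, q4, q6, q7, q8}, so the formula does not hold at q5.

No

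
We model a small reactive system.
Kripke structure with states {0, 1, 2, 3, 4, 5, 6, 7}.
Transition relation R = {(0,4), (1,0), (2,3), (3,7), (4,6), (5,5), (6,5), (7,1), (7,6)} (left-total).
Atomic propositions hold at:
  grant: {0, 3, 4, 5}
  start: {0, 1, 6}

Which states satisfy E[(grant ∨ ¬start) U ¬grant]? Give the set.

{0, 1, 2, 3, 4, 6, 7}

Sat(¬start) = {2, 3, 4, 5, 7}
Sat(grant ∨ ¬start) = {0, 2, 3, 4, 5, 7}
Sat(¬grant) = {1, 2, 6, 7}
E[(grant ∨ ¬start) U ¬grant]: least fixpoint, start Z0 = Sat(¬grant) = {1, 2, 6, 7}, add states in Sat(grant ∨ ¬start) with some successor in Z. Z1 = {1, 2, 3, 4, 6, 7}; Z2 = {0, 1, 2, 3, 4, 6, 7}; fixed.
Sat(E[(grant ∨ ¬start) U ¬grant]) = {0, 1, 2, 3, 4, 6, 7}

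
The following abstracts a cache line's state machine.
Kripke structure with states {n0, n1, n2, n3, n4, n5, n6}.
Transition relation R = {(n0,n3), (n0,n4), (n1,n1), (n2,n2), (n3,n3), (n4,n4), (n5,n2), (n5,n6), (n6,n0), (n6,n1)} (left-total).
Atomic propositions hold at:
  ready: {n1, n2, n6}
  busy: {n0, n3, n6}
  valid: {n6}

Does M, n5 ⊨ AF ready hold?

AF ready: least fixpoint, start Z0 = {n1, n2, n6}, add states with every successor in Z. Z1 = {n1, n2, n5, n6}; fixed.
Sat(AF ready) = {n1, n2, n5, n6}
n5 ∈ Sat(AF ready) = {n1, n2, n5, n6}, so the formula holds at n5.

Yes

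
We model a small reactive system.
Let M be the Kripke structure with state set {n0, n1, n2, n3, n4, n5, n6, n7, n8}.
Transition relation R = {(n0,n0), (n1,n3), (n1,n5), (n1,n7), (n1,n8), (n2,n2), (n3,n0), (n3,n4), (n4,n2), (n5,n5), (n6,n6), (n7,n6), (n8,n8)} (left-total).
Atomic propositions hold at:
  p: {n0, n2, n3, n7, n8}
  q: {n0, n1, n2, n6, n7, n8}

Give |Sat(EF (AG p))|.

AG p: greatest fixpoint, start Z0 = {n0, n2, n3, n7, n8}, keep only states in Sat with every successor in Z. Z1 = {n0, n2, n8}; fixed.
Sat(AG p) = {n0, n2, n8}
EF (AG p): least fixpoint, start Z0 = {n0, n2, n8}, add states with some successor in Z. Z1 = {n0, n1, n2, n3, n4, n8}; fixed.
Sat(EF (AG p)) = {n0, n1, n2, n3, n4, n8}
|Sat(EF (AG p))| = |{n0, n1, n2, n3, n4, n8}| = 6.

6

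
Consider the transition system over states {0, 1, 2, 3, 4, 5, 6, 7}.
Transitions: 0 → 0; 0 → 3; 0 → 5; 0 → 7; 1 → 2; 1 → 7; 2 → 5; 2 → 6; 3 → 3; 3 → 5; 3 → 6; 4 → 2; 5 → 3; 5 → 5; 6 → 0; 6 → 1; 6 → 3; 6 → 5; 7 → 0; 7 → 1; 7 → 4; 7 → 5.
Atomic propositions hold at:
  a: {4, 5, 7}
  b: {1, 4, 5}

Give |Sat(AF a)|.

3

AF a: least fixpoint, start Z0 = {4, 5, 7}, add states with every successor in Z. Already a fixed point.
Sat(AF a) = {4, 5, 7}
|Sat(AF a)| = |{4, 5, 7}| = 3.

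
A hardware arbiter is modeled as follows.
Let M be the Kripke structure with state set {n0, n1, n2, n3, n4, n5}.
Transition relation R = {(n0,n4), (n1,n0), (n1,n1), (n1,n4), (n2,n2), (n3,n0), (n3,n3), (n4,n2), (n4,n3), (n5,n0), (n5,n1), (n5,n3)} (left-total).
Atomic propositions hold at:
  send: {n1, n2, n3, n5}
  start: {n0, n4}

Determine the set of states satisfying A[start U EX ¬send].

{n0, n1, n3, n5}

Sat(¬send) = {n0, n4}
Sat(EX ¬send) = {s : some successor in {n0, n4}} = {n0, n1, n3, n5}
A[start U EX ¬send]: least fixpoint, start Z0 = Sat(EX ¬send) = {n0, n1, n3, n5}, add states in Sat(start) with every successor in Z. Already a fixed point.
Sat(A[start U EX ¬send]) = {n0, n1, n3, n5}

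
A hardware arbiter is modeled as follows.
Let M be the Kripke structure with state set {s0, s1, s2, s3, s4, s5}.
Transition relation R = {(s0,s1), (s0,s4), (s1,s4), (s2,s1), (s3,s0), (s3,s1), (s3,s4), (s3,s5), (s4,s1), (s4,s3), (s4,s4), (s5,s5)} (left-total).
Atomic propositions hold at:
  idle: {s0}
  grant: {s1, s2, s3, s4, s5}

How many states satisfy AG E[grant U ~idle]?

Sat(~idle) = {s1, s2, s3, s4, s5}
E[grant U ~idle]: least fixpoint, start Z0 = Sat(~idle) = {s1, s2, s3, s4, s5}, add states in Sat(grant) with some successor in Z. Already a fixed point.
Sat(E[grant U ~idle]) = {s1, s2, s3, s4, s5}
AG E[grant U ~idle]: greatest fixpoint, start Z0 = {s1, s2, s3, s4, s5}, keep only states in Sat with every successor in Z. Z1 = {s1, s2, s4, s5}; Z2 = {s1, s2, s5}; Z3 = {s2, s5}; Z4 = {s5}; fixed.
Sat(AG E[grant U ~idle]) = {s5}
|Sat(AG E[grant U ~idle])| = |{s5}| = 1.

1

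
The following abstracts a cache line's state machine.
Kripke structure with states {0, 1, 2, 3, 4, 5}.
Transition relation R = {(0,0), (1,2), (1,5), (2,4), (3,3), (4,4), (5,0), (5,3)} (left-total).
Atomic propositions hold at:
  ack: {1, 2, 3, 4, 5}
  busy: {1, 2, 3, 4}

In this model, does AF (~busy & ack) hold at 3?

Sat(~busy) = {0, 5}
Sat(~busy & ack) = {5}
AF (~busy & ack): least fixpoint, start Z0 = {5}, add states with every successor in Z. Already a fixed point.
Sat(AF (~busy & ack)) = {5}
3 ∉ Sat(AF (~busy & ack)) = {5}, so the formula does not hold at 3.

No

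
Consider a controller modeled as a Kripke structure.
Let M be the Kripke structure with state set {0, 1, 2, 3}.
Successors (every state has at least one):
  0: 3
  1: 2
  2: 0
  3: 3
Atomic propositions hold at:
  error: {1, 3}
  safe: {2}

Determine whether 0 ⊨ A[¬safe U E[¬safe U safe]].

No

Sat(¬safe) = {0, 1, 3}
E[¬safe U safe]: least fixpoint, start Z0 = Sat(safe) = {2}, add states in Sat(¬safe) with some successor in Z. Z1 = {1, 2}; fixed.
Sat(E[¬safe U safe]) = {1, 2}
A[¬safe U E[¬safe U safe]]: least fixpoint, start Z0 = Sat(E[¬safe U safe]) = {1, 2}, add states in Sat(¬safe) with every successor in Z. Already a fixed point.
Sat(A[¬safe U E[¬safe U safe]]) = {1, 2}
0 ∉ Sat(A[¬safe U E[¬safe U safe]]) = {1, 2}, so the formula does not hold at 0.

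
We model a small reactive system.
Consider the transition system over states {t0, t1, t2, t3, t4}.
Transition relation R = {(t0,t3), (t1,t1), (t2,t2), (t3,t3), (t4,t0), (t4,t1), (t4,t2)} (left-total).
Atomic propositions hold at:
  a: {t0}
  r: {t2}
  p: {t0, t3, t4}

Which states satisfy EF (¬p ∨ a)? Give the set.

Sat(¬p) = {t1, t2}
Sat(¬p ∨ a) = {t0, t1, t2}
EF (¬p ∨ a): least fixpoint, start Z0 = {t0, t1, t2}, add states with some successor in Z. Z1 = {t0, t1, t2, t4}; fixed.
Sat(EF (¬p ∨ a)) = {t0, t1, t2, t4}

{t0, t1, t2, t4}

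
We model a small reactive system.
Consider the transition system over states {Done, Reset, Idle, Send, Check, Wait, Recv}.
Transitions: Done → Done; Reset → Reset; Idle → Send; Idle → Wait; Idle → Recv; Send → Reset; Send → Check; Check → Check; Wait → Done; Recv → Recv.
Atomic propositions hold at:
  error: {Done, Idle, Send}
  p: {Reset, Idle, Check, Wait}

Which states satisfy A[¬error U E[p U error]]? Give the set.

{Done, Idle, Send, Wait}

Sat(¬error) = {Reset, Check, Wait, Recv}
E[p U error]: least fixpoint, start Z0 = Sat(error) = {Done, Idle, Send}, add states in Sat(p) with some successor in Z. Z1 = {Done, Idle, Send, Wait}; fixed.
Sat(E[p U error]) = {Done, Idle, Send, Wait}
A[¬error U E[p U error]]: least fixpoint, start Z0 = Sat(E[p U error]) = {Done, Idle, Send, Wait}, add states in Sat(¬error) with every successor in Z. Already a fixed point.
Sat(A[¬error U E[p U error]]) = {Done, Idle, Send, Wait}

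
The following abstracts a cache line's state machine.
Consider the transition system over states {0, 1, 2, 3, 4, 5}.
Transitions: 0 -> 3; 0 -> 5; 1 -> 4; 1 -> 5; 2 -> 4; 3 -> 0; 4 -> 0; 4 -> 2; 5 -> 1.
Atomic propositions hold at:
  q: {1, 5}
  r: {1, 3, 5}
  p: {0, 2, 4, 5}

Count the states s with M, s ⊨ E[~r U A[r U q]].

5

Sat(~r) = {0, 2, 4}
A[r U q]: least fixpoint, start Z0 = Sat(q) = {1, 5}, add states in Sat(r) with every successor in Z. Already a fixed point.
Sat(A[r U q]) = {1, 5}
E[~r U A[r U q]]: least fixpoint, start Z0 = Sat(A[r U q]) = {1, 5}, add states in Sat(~r) with some successor in Z. Z1 = {0, 1, 5}; Z2 = {0, 1, 4, 5}; Z3 = {0, 1, 2, 4, 5}; fixed.
Sat(E[~r U A[r U q]]) = {0, 1, 2, 4, 5}
|Sat(E[~r U A[r U q]])| = |{0, 1, 2, 4, 5}| = 5.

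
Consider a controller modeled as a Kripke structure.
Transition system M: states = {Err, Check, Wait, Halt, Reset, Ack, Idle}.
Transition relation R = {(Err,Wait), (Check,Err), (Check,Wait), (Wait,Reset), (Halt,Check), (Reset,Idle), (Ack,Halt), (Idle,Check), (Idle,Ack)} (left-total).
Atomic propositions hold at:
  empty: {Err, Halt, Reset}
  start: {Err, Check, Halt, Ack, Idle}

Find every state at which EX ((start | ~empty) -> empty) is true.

Sat(~empty) = {Check, Wait, Ack, Idle}
Sat(start | ~empty) = {Err, Check, Wait, Halt, Ack, Idle}
Sat((start | ~empty) -> empty) = {Err, Halt, Reset}
Sat(EX ((start | ~empty) -> empty)) = {s : some successor in {Err, Halt, Reset}} = {Check, Wait, Ack}

{Check, Wait, Ack}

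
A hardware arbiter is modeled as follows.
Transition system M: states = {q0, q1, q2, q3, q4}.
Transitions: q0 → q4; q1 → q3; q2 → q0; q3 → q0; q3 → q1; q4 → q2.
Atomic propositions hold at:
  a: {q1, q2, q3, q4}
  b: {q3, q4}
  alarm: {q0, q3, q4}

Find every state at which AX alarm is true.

{q0, q1, q2}

Sat(AX alarm) = {s : every successor in {q0, q3, q4}} = {q0, q1, q2}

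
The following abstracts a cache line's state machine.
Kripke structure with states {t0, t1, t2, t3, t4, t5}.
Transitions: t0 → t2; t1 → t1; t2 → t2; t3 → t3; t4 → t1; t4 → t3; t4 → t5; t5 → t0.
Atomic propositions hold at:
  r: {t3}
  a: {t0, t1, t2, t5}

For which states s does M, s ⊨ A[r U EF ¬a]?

{t3, t4}

Sat(¬a) = {t3, t4}
EF ¬a: least fixpoint, start Z0 = {t3, t4}, add states with some successor in Z. Already a fixed point.
Sat(EF ¬a) = {t3, t4}
A[r U EF ¬a]: least fixpoint, start Z0 = Sat(EF ¬a) = {t3, t4}, add states in Sat(r) with every successor in Z. Already a fixed point.
Sat(A[r U EF ¬a]) = {t3, t4}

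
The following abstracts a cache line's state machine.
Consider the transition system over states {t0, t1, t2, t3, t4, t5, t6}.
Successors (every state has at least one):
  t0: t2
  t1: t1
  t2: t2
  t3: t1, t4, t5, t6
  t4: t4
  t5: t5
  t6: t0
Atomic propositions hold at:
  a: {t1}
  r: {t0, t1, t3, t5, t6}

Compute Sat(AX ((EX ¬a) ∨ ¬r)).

Sat(¬a) = {t0, t2, t3, t4, t5, t6}
Sat(EX ¬a) = {s : some successor in {t0, t2, t3, t4, t5, t6}} = {t0, t2, t3, t4, t5, t6}
Sat(¬r) = {t2, t4}
Sat((EX ¬a) ∨ ¬r) = {t0, t2, t3, t4, t5, t6}
Sat(AX ((EX ¬a) ∨ ¬r)) = {s : every successor in {t0, t2, t3, t4, t5, t6}} = {t0, t2, t4, t5, t6}

{t0, t2, t4, t5, t6}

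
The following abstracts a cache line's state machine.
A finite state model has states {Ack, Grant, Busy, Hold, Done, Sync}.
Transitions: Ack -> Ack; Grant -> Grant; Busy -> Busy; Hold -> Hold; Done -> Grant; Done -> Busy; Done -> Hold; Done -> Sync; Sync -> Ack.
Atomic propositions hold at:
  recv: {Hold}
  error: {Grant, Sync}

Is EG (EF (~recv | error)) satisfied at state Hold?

Sat(~recv) = {Ack, Grant, Busy, Done, Sync}
Sat(~recv | error) = {Ack, Grant, Busy, Done, Sync}
EF (~recv | error): least fixpoint, start Z0 = {Ack, Grant, Busy, Done, Sync}, add states with some successor in Z. Already a fixed point.
Sat(EF (~recv | error)) = {Ack, Grant, Busy, Done, Sync}
EG (EF (~recv | error)): greatest fixpoint, start Z0 = {Ack, Grant, Busy, Done, Sync}, keep only states in Sat with some successor in Z. Already a fixed point.
Sat(EG (EF (~recv | error))) = {Ack, Grant, Busy, Done, Sync}
Hold ∉ Sat(EG (EF (~recv | error))) = {Ack, Grant, Busy, Done, Sync}, so the formula does not hold at Hold.

No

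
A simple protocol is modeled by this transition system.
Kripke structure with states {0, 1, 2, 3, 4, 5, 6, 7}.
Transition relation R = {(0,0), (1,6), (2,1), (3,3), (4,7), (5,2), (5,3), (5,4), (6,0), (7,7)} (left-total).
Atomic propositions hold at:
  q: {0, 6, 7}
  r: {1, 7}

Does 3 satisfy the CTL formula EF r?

EF r: least fixpoint, start Z0 = {1, 7}, add states with some successor in Z. Z1 = {1, 2, 4, 7}; Z2 = {1, 2, 4, 5, 7}; fixed.
Sat(EF r) = {1, 2, 4, 5, 7}
3 ∉ Sat(EF r) = {1, 2, 4, 5, 7}, so the formula does not hold at 3.

No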